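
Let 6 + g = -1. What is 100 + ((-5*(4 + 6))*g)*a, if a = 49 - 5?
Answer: 15500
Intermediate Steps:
g = -7 (g = -6 - 1 = -7)
a = 44
100 + ((-5*(4 + 6))*g)*a = 100 + (-5*(4 + 6)*(-7))*44 = 100 + (-5*10*(-7))*44 = 100 - 50*(-7)*44 = 100 + 350*44 = 100 + 15400 = 15500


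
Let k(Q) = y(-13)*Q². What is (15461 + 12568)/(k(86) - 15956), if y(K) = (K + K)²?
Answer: 28029/4983740 ≈ 0.0056241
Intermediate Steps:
y(K) = 4*K² (y(K) = (2*K)² = 4*K²)
k(Q) = 676*Q² (k(Q) = (4*(-13)²)*Q² = (4*169)*Q² = 676*Q²)
(15461 + 12568)/(k(86) - 15956) = (15461 + 12568)/(676*86² - 15956) = 28029/(676*7396 - 15956) = 28029/(4999696 - 15956) = 28029/4983740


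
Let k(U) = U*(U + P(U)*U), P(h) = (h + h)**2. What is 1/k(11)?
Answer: 1/58685 ≈ 1.7040e-5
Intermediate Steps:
P(h) = 4*h**2 (P(h) = (2*h)**2 = 4*h**2)
k(U) = U*(U + 4*U**3) (k(U) = U*(U + (4*U**2)*U) = U*(U + 4*U**3))
1/k(11) = 1/(11**2 + 4*11**4) = 1/(121 + 4*14641) = 1/(121 + 58564) = 1/58685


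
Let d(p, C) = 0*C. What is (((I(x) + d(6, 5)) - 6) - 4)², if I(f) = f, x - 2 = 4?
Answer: 16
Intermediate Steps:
x = 6 (x = 2 + 4 = 6)
d(p, C) = 0
(((I(x) + d(6, 5)) - 6) - 4)² = (((6 + 0) - 6) - 4)² = ((6 - 6) - 4)² = (0 - 4)² = (-4)² = 16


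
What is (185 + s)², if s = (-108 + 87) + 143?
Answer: 94249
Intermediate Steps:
s = 122 (s = -21 + 143 = 122)
(185 + s)² = (185 + 122)² = 307² = 94249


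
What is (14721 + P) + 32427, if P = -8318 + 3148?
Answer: 41978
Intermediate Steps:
P = -5170
(14721 + P) + 32427 = (14721 - 5170) + 32427 = 9551 + 32427 = 41978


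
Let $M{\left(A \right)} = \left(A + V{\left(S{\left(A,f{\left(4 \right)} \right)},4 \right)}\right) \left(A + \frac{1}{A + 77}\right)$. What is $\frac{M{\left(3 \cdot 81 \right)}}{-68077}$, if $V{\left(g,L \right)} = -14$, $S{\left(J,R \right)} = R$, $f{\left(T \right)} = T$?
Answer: $- \frac{17807269}{21784640} \approx -0.81742$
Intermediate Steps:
$M{\left(A \right)} = \left(-14 + A\right) \left(A + \frac{1}{77 + A}\right)$ ($M{\left(A \right)} = \left(A - 14\right) \left(A + \frac{1}{A + 77}\right) = \left(-14 + A\right) \left(A + \frac{1}{77 + A}\right)$)
$\frac{M{\left(3 \cdot 81 \right)}}{-68077} = \frac{\frac{1}{77 + 3 \cdot 81} \left(-14 + \left(3 \cdot 81\right)^{3} - 1077 \cdot 3 \cdot 81 + 63 \left(3 \cdot 81\right)^{2}\right)}{-68077} = \frac{-14 + 243^{3} - 261711 + 63 \cdot 243^{2}}{77 + 243} \left(- \frac{1}{68077}\right) = \frac{-14 + 14348907 - 261711 + 63 \cdot 59049}{320} \left(- \frac{1}{68077}\right) = \frac{-14 + 14348907 - 261711 + 3720087}{320} \left(- \frac{1}{68077}\right) = \frac{1}{320} \cdot 17807269 \left(- \frac{1}{68077}\right) = \frac{17807269}{320} \left(- \frac{1}{68077}\right) = - \frac{17807269}{21784640}$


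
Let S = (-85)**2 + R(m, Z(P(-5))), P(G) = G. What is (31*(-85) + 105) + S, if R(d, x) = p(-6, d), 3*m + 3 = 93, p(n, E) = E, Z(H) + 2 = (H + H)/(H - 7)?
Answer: 4725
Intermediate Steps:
Z(H) = -2 + 2*H/(-7 + H) (Z(H) = -2 + (H + H)/(H - 7) = -2 + (2*H)/(-7 + H) = -2 + 2*H/(-7 + H))
m = 30 (m = -1 + (1/3)*93 = -1 + 31 = 30)
R(d, x) = d
S = 7255 (S = (-85)**2 + 30 = 7225 + 30 = 7255)
(31*(-85) + 105) + S = (31*(-85) + 105) + 7255 = (-2635 + 105) + 7255 = -2530 + 7255 = 4725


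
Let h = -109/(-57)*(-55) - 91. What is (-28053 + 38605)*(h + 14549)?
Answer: 8632707272/57 ≈ 1.5145e+8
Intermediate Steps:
h = -11182/57 (h = -109*(-1/57)*(-55) - 91 = (109/57)*(-55) - 91 = -5995/57 - 91 = -11182/57 ≈ -196.18)
(-28053 + 38605)*(h + 14549) = (-28053 + 38605)*(-11182/57 + 14549) = 10552*(818111/57) = 8632707272/57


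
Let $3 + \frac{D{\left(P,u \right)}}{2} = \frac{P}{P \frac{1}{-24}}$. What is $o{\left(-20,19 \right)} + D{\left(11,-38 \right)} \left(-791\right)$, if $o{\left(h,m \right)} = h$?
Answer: $42694$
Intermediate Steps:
$D{\left(P,u \right)} = -54$ ($D{\left(P,u \right)} = -6 + 2 \frac{P}{P \frac{1}{-24}} = -6 + 2 \frac{P}{P \left(- \frac{1}{24}\right)} = -6 + 2 \frac{P}{\left(- \frac{1}{24}\right) P} = -6 + 2 P \left(- \frac{24}{P}\right) = -6 + 2 \left(-24\right) = -6 - 48 = -54$)
$o{\left(-20,19 \right)} + D{\left(11,-38 \right)} \left(-791\right) = -20 - -42714 = -20 + 42714 = 42694$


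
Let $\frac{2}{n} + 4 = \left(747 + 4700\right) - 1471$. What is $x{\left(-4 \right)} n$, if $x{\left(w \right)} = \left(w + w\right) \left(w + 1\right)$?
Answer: $\frac{4}{331} \approx 0.012085$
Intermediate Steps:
$n = \frac{1}{1986}$ ($n = \frac{2}{-4 + \left(\left(747 + 4700\right) - 1471\right)} = \frac{2}{-4 + \left(5447 - 1471\right)} = \frac{2}{-4 + 3976} = \frac{2}{3972} = 2 \cdot \frac{1}{3972} = \frac{1}{1986} \approx 0.00050353$)
$x{\left(w \right)} = 2 w \left(1 + w\right)$
$x{\left(-4 \right)} n = 2 \left(-4\right) \left(1 - 4\right) \frac{1}{1986} = 2 \left(-4\right) \left(-3\right) \frac{1}{1986} = 24 \cdot \frac{1}{1986} = \frac{4}{331}$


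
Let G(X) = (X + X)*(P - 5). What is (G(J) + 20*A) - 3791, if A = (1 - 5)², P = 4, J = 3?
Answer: -3477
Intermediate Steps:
A = 16 (A = (-4)² = 16)
G(X) = -2*X (G(X) = (X + X)*(4 - 5) = (2*X)*(-1) = -2*X)
(G(J) + 20*A) - 3791 = (-2*3 + 20*16) - 3791 = (-6 + 320) - 3791 = 314 - 3791 = -3477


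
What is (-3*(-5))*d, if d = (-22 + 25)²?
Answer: 135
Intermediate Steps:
d = 9 (d = 3² = 9)
(-3*(-5))*d = -3*(-5)*9 = 15*9 = 135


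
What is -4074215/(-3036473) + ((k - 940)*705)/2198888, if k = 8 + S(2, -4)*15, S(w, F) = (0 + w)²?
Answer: 886505041430/834608005253 ≈ 1.0622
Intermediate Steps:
S(w, F) = w²
k = 68 (k = 8 + 2²*15 = 8 + 4*15 = 8 + 60 = 68)
-4074215/(-3036473) + ((k - 940)*705)/2198888 = -4074215/(-3036473) + ((68 - 940)*705)/2198888 = -4074215*(-1/3036473) - 872*705*(1/2198888) = 4074215/3036473 - 614760*1/2198888 = 4074215/3036473 - 76845/274861 = 886505041430/834608005253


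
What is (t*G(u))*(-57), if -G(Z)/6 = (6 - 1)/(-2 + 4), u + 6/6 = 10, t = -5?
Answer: -4275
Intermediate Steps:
u = 9 (u = -1 + 10 = 9)
G(Z) = -15 (G(Z) = -6*(6 - 1)/(-2 + 4) = -30/2 = -6*5/2 = -15)
(t*G(u))*(-57) = -5*(-15)*(-57) = 75*(-57) = -4275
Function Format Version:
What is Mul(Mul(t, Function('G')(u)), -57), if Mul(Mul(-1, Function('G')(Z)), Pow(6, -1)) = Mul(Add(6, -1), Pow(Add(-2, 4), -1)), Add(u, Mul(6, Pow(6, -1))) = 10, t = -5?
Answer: -4275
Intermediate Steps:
u = 9 (u = Add(-1, 10) = 9)
Function('G')(Z) = -15 (Function('G')(Z) = Mul(-6, Mul(Add(6, -1), Pow(Add(-2, 4), -1))) = Mul(-6, Mul(5, Pow(2, -1))) = Mul(-6, Mul(5, Rational(1, 2))) = Mul(-6, Rational(5, 2)) = -15)
Mul(Mul(t, Function('G')(u)), -57) = Mul(Mul(-5, -15), -57) = Mul(75, -57) = -4275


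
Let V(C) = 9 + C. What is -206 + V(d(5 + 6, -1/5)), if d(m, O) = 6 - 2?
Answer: -193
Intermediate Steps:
d(m, O) = 4
-206 + V(d(5 + 6, -1/5)) = -206 + (9 + 4) = -206 + 13 = -193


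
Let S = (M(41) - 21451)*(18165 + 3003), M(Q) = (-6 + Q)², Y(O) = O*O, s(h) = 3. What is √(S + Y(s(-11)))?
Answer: 3*I*√47571551 ≈ 20692.0*I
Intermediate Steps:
Y(O) = O²
S = -428143968 (S = ((-6 + 41)² - 21451)*(18165 + 3003) = (35² - 21451)*21168 = (1225 - 21451)*21168 = -20226*21168 = -428143968)
√(S + Y(s(-11))) = √(-428143968 + 3²) = √(-428143968 + 9) = √(-428143959) = 3*I*√47571551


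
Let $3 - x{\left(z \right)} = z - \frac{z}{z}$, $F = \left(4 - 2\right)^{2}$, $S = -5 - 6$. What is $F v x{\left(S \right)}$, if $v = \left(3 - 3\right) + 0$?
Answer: $0$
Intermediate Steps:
$S = -11$ ($S = -5 - 6 = -11$)
$F = 4$ ($F = 2^{2} = 4$)
$v = 0$ ($v = 0 + 0 = 0$)
$x{\left(z \right)} = 4 - z$ ($x{\left(z \right)} = 3 - \left(z - \frac{z}{z}\right) = 3 - \left(z - 1\right) = 3 - \left(-1 + z\right) = 4 - z$)
$F v x{\left(S \right)} = 4 \cdot 0 \left(4 - -11\right) = 0 \left(4 + 11\right) = 0 \cdot 15 = 0$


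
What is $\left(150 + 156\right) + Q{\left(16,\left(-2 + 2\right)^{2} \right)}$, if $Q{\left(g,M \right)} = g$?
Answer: $322$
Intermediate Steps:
$\left(150 + 156\right) + Q{\left(16,\left(-2 + 2\right)^{2} \right)} = \left(150 + 156\right) + 16 = 306 + 16 = 322$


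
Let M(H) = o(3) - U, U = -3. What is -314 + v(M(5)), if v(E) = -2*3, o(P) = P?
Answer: -320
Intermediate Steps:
M(H) = 6 (M(H) = 3 - 1*(-3) = 3 + 3 = 6)
v(E) = -6
-314 + v(M(5)) = -314 - 6 = -320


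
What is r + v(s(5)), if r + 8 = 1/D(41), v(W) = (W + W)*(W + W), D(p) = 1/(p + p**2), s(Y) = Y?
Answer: 1814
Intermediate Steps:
v(W) = 4*W**2 (v(W) = (2*W)*(2*W) = 4*W**2)
r = 1714 (r = -8 + 1/(1/(41*(1 + 41))) = -8 + 1/((1/41)/42) = -8 + 1/((1/41)*(1/42)) = -8 + 1/(1/1722) = -8 + 1722 = 1714)
r + v(s(5)) = 1714 + 4*5**2 = 1714 + 4*25 = 1714 + 100 = 1814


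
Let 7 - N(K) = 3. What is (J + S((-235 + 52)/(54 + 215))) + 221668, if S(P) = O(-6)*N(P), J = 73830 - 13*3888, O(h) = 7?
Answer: 244982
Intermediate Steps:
J = 23286 (J = 73830 - 1*50544 = 73830 - 50544 = 23286)
N(K) = 4 (N(K) = 7 - 1*3 = 7 - 3 = 4)
S(P) = 28 (S(P) = 7*4 = 28)
(J + S((-235 + 52)/(54 + 215))) + 221668 = (23286 + 28) + 221668 = 23314 + 221668 = 244982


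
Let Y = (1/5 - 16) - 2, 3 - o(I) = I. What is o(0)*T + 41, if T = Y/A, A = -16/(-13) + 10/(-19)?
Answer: -10093/290 ≈ -34.803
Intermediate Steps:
o(I) = 3 - I
Y = -89/5 (Y = (1/5 - 16) - 2 = -79/5 - 2 = -89/5 ≈ -17.800)
A = 174/247 (A = -16*(-1/13) + 10*(-1/19) = 16/13 - 10/19 = 174/247 ≈ 0.70445)
T = -21983/870 (T = -89/(5*174/247) = -89/5*247/174 = -21983/870 ≈ -25.268)
o(0)*T + 41 = (3 - 1*0)*(-21983/870) + 41 = (3 + 0)*(-21983/870) + 41 = 3*(-21983/870) + 41 = -21983/290 + 41 = -10093/290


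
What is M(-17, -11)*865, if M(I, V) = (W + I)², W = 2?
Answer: 194625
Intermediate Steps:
M(I, V) = (2 + I)²
M(-17, -11)*865 = (2 - 17)²*865 = (-15)²*865 = 225*865 = 194625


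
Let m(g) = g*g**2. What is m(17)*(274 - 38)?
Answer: 1159468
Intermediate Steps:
m(g) = g**3
m(17)*(274 - 38) = 17**3*(274 - 38) = 4913*236 = 1159468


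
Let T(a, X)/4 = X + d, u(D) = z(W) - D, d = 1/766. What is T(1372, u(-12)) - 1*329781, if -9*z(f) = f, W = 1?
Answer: -1136591165/3447 ≈ -3.2973e+5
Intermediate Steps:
z(f) = -f/9
d = 1/766 ≈ 0.0013055
u(D) = -⅑ - D (u(D) = -⅑*1 - D = -⅑ - D)
T(a, X) = 2/383 + 4*X (T(a, X) = 4*(X + 1/766) = 4*(1/766 + X) = 2/383 + 4*X)
T(1372, u(-12)) - 1*329781 = (2/383 + 4*(-⅑ - 1*(-12))) - 1*329781 = (2/383 + 4*(-⅑ + 12)) - 329781 = (2/383 + 4*(107/9)) - 329781 = (2/383 + 428/9) - 329781 = 163942/3447 - 329781 = -1136591165/3447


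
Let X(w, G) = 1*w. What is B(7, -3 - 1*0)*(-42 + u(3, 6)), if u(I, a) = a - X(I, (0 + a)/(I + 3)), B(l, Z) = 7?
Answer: -273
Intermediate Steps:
X(w, G) = w
u(I, a) = a - I
B(7, -3 - 1*0)*(-42 + u(3, 6)) = 7*(-42 + (6 - 1*3)) = 7*(-42 + (6 - 3)) = 7*(-42 + 3) = 7*(-39) = -273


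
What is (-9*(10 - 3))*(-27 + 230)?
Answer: -12789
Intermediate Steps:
(-9*(10 - 3))*(-27 + 230) = -9*7*203 = -63*203 = -12789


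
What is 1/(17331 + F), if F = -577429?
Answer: -1/560098 ≈ -1.7854e-6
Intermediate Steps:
1/(17331 + F) = 1/(17331 - 577429) = 1/(-560098) = -1/560098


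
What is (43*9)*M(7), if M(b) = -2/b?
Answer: -774/7 ≈ -110.57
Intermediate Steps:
(43*9)*M(7) = (43*9)*(-2/7) = 387*(-2*1/7) = 387*(-2/7) = -774/7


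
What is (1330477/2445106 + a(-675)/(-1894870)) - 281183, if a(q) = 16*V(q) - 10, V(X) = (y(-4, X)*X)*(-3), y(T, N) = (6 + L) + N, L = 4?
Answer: -130271006430367821/463315800622 ≈ -2.8117e+5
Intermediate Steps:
y(T, N) = 10 + N (y(T, N) = (6 + 4) + N = 10 + N)
V(X) = -3*X*(10 + X) (V(X) = ((10 + X)*X)*(-3) = (X*(10 + X))*(-3) = -3*X*(10 + X))
a(q) = -10 - 48*q*(10 + q) (a(q) = 16*(-3*q*(10 + q)) - 10 = -48*q*(10 + q) - 10 = -10 - 48*q*(10 + q))
(1330477/2445106 + a(-675)/(-1894870)) - 281183 = (1330477/2445106 + (-10 - 48*(-675)*(10 - 675))/(-1894870)) - 281183 = (1330477*(1/2445106) + (-10 - 48*(-675)*(-665))*(-1/1894870)) - 281183 = (1330477/2445106 + (-10 - 21546000)*(-1/1894870)) - 281183 = (1330477/2445106 - 21546010*(-1/1894870)) - 281183 = (1330477/2445106 + 2154601/189487) - 281183 = 5520335928005/463315800622 - 281183 = -130271006430367821/463315800622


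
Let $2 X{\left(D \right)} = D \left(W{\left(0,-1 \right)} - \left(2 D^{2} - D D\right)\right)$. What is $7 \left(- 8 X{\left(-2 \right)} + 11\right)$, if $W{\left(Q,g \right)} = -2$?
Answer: $-259$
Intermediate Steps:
$X{\left(D \right)} = \frac{D \left(-2 - D^{2}\right)}{2}$ ($X{\left(D \right)} = \frac{D \left(-2 - \left(2 D^{2} - D D\right)\right)}{2} = \frac{D \left(-2 + \left(D^{2} - 2 D^{2}\right)\right)}{2} = \frac{D \left(-2 - D^{2}\right)}{2}$)
$7 \left(- 8 X{\left(-2 \right)} + 11\right) = 7 \left(- 8 \left(\left(-1\right) \left(-2\right) - \frac{\left(-2\right)^{3}}{2}\right) + 11\right) = 7 \left(- 8 \left(2 - -4\right) + 11\right) = 7 \left(- 8 \left(2 + 4\right) + 11\right) = 7 \left(\left(-8\right) 6 + 11\right) = 7 \left(-48 + 11\right) = 7 \left(-37\right) = -259$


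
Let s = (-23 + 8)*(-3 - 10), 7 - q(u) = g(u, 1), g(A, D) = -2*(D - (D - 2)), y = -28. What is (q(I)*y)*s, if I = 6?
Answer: -60060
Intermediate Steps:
g(A, D) = -4 (g(A, D) = -2*(D - (-2 + D)) = -2*(D + (2 - D)) = -2*2 = -4)
q(u) = 11 (q(u) = 7 - 1*(-4) = 7 + 4 = 11)
s = 195 (s = -15*(-13) = 195)
(q(I)*y)*s = (11*(-28))*195 = -308*195 = -60060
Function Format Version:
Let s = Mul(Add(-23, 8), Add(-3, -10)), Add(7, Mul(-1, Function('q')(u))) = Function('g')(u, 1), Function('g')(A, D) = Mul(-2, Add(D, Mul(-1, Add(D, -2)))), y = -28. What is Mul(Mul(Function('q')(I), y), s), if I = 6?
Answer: -60060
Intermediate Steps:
Function('g')(A, D) = -4 (Function('g')(A, D) = Mul(-2, Add(D, Mul(-1, Add(-2, D)))) = Mul(-2, Add(D, Add(2, Mul(-1, D)))) = Mul(-2, 2) = -4)
Function('q')(u) = 11 (Function('q')(u) = Add(7, Mul(-1, -4)) = Add(7, 4) = 11)
s = 195 (s = Mul(-15, -13) = 195)
Mul(Mul(Function('q')(I), y), s) = Mul(Mul(11, -28), 195) = Mul(-308, 195) = -60060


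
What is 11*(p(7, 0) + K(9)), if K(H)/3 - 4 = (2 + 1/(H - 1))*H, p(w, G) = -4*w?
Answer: 3641/8 ≈ 455.13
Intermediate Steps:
K(H) = 12 + 3*H*(2 + 1/(-1 + H)) (K(H) = 12 + 3*((2 + 1/(H - 1))*H) = 12 + 3*((2 + 1/(-1 + H))*H) = 12 + 3*(H*(2 + 1/(-1 + H))) = 12 + 3*H*(2 + 1/(-1 + H)))
11*(p(7, 0) + K(9)) = 11*(-4*7 + 3*(-4 + 2*9**2 + 3*9)/(-1 + 9)) = 11*(-28 + 3*(-4 + 2*81 + 27)/8) = 11*(-28 + 3*(1/8)*(-4 + 162 + 27)) = 11*(-28 + 3*(1/8)*185) = 11*(-28 + 555/8) = 11*(331/8) = 3641/8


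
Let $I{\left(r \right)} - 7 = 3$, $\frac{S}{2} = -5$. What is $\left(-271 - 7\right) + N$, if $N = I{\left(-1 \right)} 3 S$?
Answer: $-578$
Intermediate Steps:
$S = -10$ ($S = 2 \left(-5\right) = -10$)
$I{\left(r \right)} = 10$ ($I{\left(r \right)} = 7 + 3 = 10$)
$N = -300$ ($N = 10 \cdot 3 \left(-10\right) = 30 \left(-10\right) = -300$)
$\left(-271 - 7\right) + N = \left(-271 - 7\right) - 300 = -278 - 300 = -578$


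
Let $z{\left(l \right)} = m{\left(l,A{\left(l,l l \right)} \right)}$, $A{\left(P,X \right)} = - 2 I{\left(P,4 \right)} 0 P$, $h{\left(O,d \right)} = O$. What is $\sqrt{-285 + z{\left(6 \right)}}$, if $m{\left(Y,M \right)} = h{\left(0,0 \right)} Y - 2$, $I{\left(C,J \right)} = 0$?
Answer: $i \sqrt{287} \approx 16.941 i$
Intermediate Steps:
$A{\left(P,X \right)} = 0$ ($A{\left(P,X \right)} = \left(-2\right) 0 \cdot 0 P = 0 \cdot 0 P = 0 P = 0$)
$m{\left(Y,M \right)} = -2$ ($m{\left(Y,M \right)} = 0 Y - 2 = 0 - 2 = -2$)
$z{\left(l \right)} = -2$
$\sqrt{-285 + z{\left(6 \right)}} = \sqrt{-285 - 2} = \sqrt{-287} = i \sqrt{287}$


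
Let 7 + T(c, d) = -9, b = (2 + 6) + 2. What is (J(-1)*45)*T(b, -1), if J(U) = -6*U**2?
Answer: 4320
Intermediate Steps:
b = 10 (b = 8 + 2 = 10)
T(c, d) = -16 (T(c, d) = -7 - 9 = -16)
(J(-1)*45)*T(b, -1) = (-6*(-1)**2*45)*(-16) = (-6*1*45)*(-16) = -6*45*(-16) = -270*(-16) = 4320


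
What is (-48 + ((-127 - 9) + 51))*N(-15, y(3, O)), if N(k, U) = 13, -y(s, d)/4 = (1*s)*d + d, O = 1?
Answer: -1729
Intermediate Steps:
y(s, d) = -4*d - 4*d*s (y(s, d) = -4*((1*s)*d + d) = -4*(s*d + d) = -4*(d*s + d) = -4*(d + d*s) = -4*d - 4*d*s)
(-48 + ((-127 - 9) + 51))*N(-15, y(3, O)) = (-48 + ((-127 - 9) + 51))*13 = (-48 + (-136 + 51))*13 = (-48 - 85)*13 = -133*13 = -1729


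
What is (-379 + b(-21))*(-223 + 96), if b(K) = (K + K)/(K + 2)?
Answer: 909193/19 ≈ 47852.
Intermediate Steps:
b(K) = 2*K/(2 + K) (b(K) = (2*K)/(2 + K) = 2*K/(2 + K))
(-379 + b(-21))*(-223 + 96) = (-379 + 2*(-21)/(2 - 21))*(-223 + 96) = (-379 + 2*(-21)/(-19))*(-127) = (-379 + 2*(-21)*(-1/19))*(-127) = (-379 + 42/19)*(-127) = -7159/19*(-127) = 909193/19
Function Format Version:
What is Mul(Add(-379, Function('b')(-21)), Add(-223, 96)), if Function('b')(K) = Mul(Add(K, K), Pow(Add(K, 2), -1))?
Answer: Rational(909193, 19) ≈ 47852.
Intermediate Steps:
Function('b')(K) = Mul(2, K, Pow(Add(2, K), -1)) (Function('b')(K) = Mul(Mul(2, K), Pow(Add(2, K), -1)) = Mul(2, K, Pow(Add(2, K), -1)))
Mul(Add(-379, Function('b')(-21)), Add(-223, 96)) = Mul(Add(-379, Mul(2, -21, Pow(Add(2, -21), -1))), Add(-223, 96)) = Mul(Add(-379, Mul(2, -21, Pow(-19, -1))), -127) = Mul(Add(-379, Mul(2, -21, Rational(-1, 19))), -127) = Mul(Add(-379, Rational(42, 19)), -127) = Mul(Rational(-7159, 19), -127) = Rational(909193, 19)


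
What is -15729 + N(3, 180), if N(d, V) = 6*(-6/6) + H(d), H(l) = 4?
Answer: -15731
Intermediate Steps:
N(d, V) = -2 (N(d, V) = 6*(-6/6) + 4 = 6*(-6*1/6) + 4 = 6*(-1) + 4 = -6 + 4 = -2)
-15729 + N(3, 180) = -15729 - 2 = -15731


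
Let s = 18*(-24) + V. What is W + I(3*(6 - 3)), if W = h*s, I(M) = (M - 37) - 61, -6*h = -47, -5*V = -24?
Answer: -17177/5 ≈ -3435.4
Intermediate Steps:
V = 24/5 (V = -⅕*(-24) = 24/5 ≈ 4.8000)
h = 47/6 (h = -⅙*(-47) = 47/6 ≈ 7.8333)
s = -2136/5 (s = 18*(-24) + 24/5 = -432 + 24/5 = -2136/5 ≈ -427.20)
I(M) = -98 + M (I(M) = (-37 + M) - 61 = -98 + M)
W = -16732/5 (W = (47/6)*(-2136/5) = -16732/5 ≈ -3346.4)
W + I(3*(6 - 3)) = -16732/5 + (-98 + 3*(6 - 3)) = -16732/5 + (-98 + 3*3) = -16732/5 + (-98 + 9) = -16732/5 - 89 = -17177/5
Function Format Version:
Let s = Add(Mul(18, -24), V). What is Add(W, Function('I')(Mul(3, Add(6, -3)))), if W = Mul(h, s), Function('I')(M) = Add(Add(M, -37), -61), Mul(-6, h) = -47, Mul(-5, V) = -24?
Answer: Rational(-17177, 5) ≈ -3435.4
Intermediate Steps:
V = Rational(24, 5) (V = Mul(Rational(-1, 5), -24) = Rational(24, 5) ≈ 4.8000)
h = Rational(47, 6) (h = Mul(Rational(-1, 6), -47) = Rational(47, 6) ≈ 7.8333)
s = Rational(-2136, 5) (s = Add(Mul(18, -24), Rational(24, 5)) = Add(-432, Rational(24, 5)) = Rational(-2136, 5) ≈ -427.20)
Function('I')(M) = Add(-98, M) (Function('I')(M) = Add(Add(-37, M), -61) = Add(-98, M))
W = Rational(-16732, 5) (W = Mul(Rational(47, 6), Rational(-2136, 5)) = Rational(-16732, 5) ≈ -3346.4)
Add(W, Function('I')(Mul(3, Add(6, -3)))) = Add(Rational(-16732, 5), Add(-98, Mul(3, Add(6, -3)))) = Add(Rational(-16732, 5), Add(-98, Mul(3, 3))) = Add(Rational(-16732, 5), Add(-98, 9)) = Add(Rational(-16732, 5), -89) = Rational(-17177, 5)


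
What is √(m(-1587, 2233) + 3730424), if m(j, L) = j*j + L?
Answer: √6251226 ≈ 2500.2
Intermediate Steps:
m(j, L) = L + j² (m(j, L) = j² + L = L + j²)
√(m(-1587, 2233) + 3730424) = √((2233 + (-1587)²) + 3730424) = √((2233 + 2518569) + 3730424) = √(2520802 + 3730424) = √6251226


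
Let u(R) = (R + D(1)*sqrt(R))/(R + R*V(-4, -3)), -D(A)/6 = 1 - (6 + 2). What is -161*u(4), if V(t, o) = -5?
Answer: 1771/2 ≈ 885.50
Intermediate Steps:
D(A) = 42 (D(A) = -6*(1 - (6 + 2)) = -6*(1 - 1*8) = -6*(1 - 8) = -6*(-7) = 42)
u(R) = -(R + 42*sqrt(R))/(4*R) (u(R) = (R + 42*sqrt(R))/(R + R*(-5)) = (R + 42*sqrt(R))/(R - 5*R) = (R + 42*sqrt(R))/((-4*R)) = (R + 42*sqrt(R))*(-1/(4*R)) = -(R + 42*sqrt(R))/(4*R))
-161*u(4) = -161*(-1*4 - 42*sqrt(4))/(4*4) = -161*(-4 - 42*2)/(4*4) = -161*(-4 - 84)/(4*4) = -161*(-88)/(4*4) = -161*(-11/2) = 1771/2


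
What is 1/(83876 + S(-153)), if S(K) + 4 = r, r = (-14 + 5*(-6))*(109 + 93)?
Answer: 1/74984 ≈ 1.3336e-5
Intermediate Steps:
r = -8888 (r = (-14 - 30)*202 = -44*202 = -8888)
S(K) = -8892 (S(K) = -4 - 8888 = -8892)
1/(83876 + S(-153)) = 1/(83876 - 8892) = 1/74984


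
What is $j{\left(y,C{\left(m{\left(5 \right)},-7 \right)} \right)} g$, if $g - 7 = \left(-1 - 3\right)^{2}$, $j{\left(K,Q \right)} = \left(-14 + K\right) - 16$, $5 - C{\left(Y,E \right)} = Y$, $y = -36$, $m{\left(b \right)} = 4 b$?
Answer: $-1518$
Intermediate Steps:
$C{\left(Y,E \right)} = 5 - Y$
$j{\left(K,Q \right)} = -30 + K$
$g = 23$ ($g = 7 + \left(-1 - 3\right)^{2} = 7 + \left(-4\right)^{2} = 7 + 16 = 23$)
$j{\left(y,C{\left(m{\left(5 \right)},-7 \right)} \right)} g = \left(-30 - 36\right) 23 = \left(-66\right) 23 = -1518$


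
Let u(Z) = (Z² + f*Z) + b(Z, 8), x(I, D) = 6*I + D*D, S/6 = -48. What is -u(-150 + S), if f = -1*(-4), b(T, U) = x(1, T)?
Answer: -381942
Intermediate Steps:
S = -288 (S = 6*(-48) = -288)
x(I, D) = D² + 6*I (x(I, D) = 6*I + D² = D² + 6*I)
b(T, U) = 6 + T² (b(T, U) = T² + 6*1 = T² + 6 = 6 + T²)
f = 4
u(Z) = 6 + 2*Z² + 4*Z (u(Z) = (Z² + 4*Z) + (6 + Z²) = 6 + 2*Z² + 4*Z)
-u(-150 + S) = -(6 + 2*(-150 - 288)² + 4*(-150 - 288)) = -(6 + 2*(-438)² + 4*(-438)) = -(6 + 2*191844 - 1752) = -(6 + 383688 - 1752) = -1*381942 = -381942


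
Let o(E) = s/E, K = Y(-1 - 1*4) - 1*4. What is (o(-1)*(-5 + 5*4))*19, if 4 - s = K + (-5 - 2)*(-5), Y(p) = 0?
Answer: 7695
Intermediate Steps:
K = -4 (K = 0 - 1*4 = 0 - 4 = -4)
s = -27 (s = 4 - (-4 + (-5 - 2)*(-5)) = 4 - (-4 - 7*(-5)) = 4 - (-4 + 35) = 4 - 1*31 = 4 - 31 = -27)
o(E) = -27/E
(o(-1)*(-5 + 5*4))*19 = ((-27/(-1))*(-5 + 5*4))*19 = ((-27*(-1))*(-5 + 20))*19 = (27*15)*19 = 405*19 = 7695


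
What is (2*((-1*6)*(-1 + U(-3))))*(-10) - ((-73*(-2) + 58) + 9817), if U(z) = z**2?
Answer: -9061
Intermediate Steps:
(2*((-1*6)*(-1 + U(-3))))*(-10) - ((-73*(-2) + 58) + 9817) = (2*((-1*6)*(-1 + (-3)**2)))*(-10) - ((-73*(-2) + 58) + 9817) = (2*(-6*(-1 + 9)))*(-10) - ((146 + 58) + 9817) = (2*(-6*8))*(-10) - (204 + 9817) = (2*(-48))*(-10) - 1*10021 = -96*(-10) - 10021 = 960 - 10021 = -9061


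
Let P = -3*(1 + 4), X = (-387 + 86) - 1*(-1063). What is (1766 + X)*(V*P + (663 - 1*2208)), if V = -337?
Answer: 8873280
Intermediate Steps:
X = 762 (X = -301 + 1063 = 762)
P = -15 (P = -3*5 = -15)
(1766 + X)*(V*P + (663 - 1*2208)) = (1766 + 762)*(-337*(-15) + (663 - 1*2208)) = 2528*(5055 + (663 - 2208)) = 2528*(5055 - 1545) = 2528*3510 = 8873280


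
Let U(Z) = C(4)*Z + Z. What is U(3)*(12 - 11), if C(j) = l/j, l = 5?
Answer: 27/4 ≈ 6.7500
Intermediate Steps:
C(j) = 5/j
U(Z) = 9*Z/4 (U(Z) = (5/4)*Z + Z = (5*(1/4))*Z + Z = 5*Z/4 + Z = 9*Z/4)
U(3)*(12 - 11) = ((9/4)*3)*(12 - 11) = (27/4)*1 = 27/4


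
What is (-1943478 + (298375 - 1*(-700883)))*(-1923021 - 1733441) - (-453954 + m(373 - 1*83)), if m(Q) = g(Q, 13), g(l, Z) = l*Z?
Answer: 3452504999824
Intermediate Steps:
g(l, Z) = Z*l
m(Q) = 13*Q
(-1943478 + (298375 - 1*(-700883)))*(-1923021 - 1733441) - (-453954 + m(373 - 1*83)) = (-1943478 + (298375 - 1*(-700883)))*(-1923021 - 1733441) - (-453954 + 13*(373 - 1*83)) = (-1943478 + (298375 + 700883))*(-3656462) - (-453954 + 13*(373 - 83)) = (-1943478 + 999258)*(-3656462) - (-453954 + 13*290) = -944220*(-3656462) - (-453954 + 3770) = 3452504549640 - 1*(-450184) = 3452504549640 + 450184 = 3452504999824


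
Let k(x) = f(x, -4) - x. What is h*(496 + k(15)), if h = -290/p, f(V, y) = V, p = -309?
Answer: 143840/309 ≈ 465.50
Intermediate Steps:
h = 290/309 (h = -290/(-309) = -290*(-1/309) = 290/309 ≈ 0.93851)
k(x) = 0 (k(x) = x - x = 0)
h*(496 + k(15)) = 290*(496 + 0)/309 = (290/309)*496 = 143840/309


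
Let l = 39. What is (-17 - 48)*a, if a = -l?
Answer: 2535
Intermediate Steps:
a = -39 (a = -1*39 = -39)
(-17 - 48)*a = (-17 - 48)*(-39) = -65*(-39) = 2535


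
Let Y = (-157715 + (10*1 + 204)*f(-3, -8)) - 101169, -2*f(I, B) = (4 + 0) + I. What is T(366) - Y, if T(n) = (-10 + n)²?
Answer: 385727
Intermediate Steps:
f(I, B) = -2 - I/2 (f(I, B) = -((4 + 0) + I)/2 = -(4 + I)/2 = -2 - I/2)
Y = -258991 (Y = (-157715 + (10*1 + 204)*(-2 - ½*(-3))) - 101169 = (-157715 + (10 + 204)*(-2 + 3/2)) - 101169 = (-157715 + 214*(-½)) - 101169 = (-157715 - 107) - 101169 = -157822 - 101169 = -258991)
T(366) - Y = (-10 + 366)² - 1*(-258991) = 356² + 258991 = 126736 + 258991 = 385727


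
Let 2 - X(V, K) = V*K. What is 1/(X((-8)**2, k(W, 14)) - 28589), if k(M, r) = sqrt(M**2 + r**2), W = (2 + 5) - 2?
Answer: -2199/62793181 + 64*sqrt(221)/816311353 ≈ -3.3854e-5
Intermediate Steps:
W = 5 (W = 7 - 2 = 5)
X(V, K) = 2 - K*V (X(V, K) = 2 - V*K = 2 - K*V)
1/(X((-8)**2, k(W, 14)) - 28589) = 1/((2 - 1*sqrt(5**2 + 14**2)*(-8)**2) - 28589) = 1/((2 - 1*sqrt(25 + 196)*64) - 28589) = 1/((2 - 1*sqrt(221)*64) - 28589) = 1/((2 - 64*sqrt(221)) - 28589) = 1/(-28587 - 64*sqrt(221))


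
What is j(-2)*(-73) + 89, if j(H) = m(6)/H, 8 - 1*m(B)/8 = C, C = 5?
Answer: 965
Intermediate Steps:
m(B) = 24 (m(B) = 64 - 8*5 = 64 - 40 = 24)
j(H) = 24/H
j(-2)*(-73) + 89 = (24/(-2))*(-73) + 89 = (24*(-1/2))*(-73) + 89 = -12*(-73) + 89 = 876 + 89 = 965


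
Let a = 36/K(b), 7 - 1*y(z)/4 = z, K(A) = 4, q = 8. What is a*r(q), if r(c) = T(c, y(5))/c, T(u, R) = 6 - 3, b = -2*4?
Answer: 27/8 ≈ 3.3750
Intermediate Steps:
b = -8
y(z) = 28 - 4*z
T(u, R) = 3
r(c) = 3/c
a = 9 (a = 36/4 = 36*(¼) = 9)
a*r(q) = 9*(3/8) = 27/8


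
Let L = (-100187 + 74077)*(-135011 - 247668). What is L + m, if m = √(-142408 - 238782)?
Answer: 9991748690 + I*√381190 ≈ 9.9917e+9 + 617.41*I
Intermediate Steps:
m = I*√381190 (m = √(-381190) = I*√381190 ≈ 617.41*I)
L = 9991748690 (L = -26110*(-382679) = 9991748690)
L + m = 9991748690 + I*√381190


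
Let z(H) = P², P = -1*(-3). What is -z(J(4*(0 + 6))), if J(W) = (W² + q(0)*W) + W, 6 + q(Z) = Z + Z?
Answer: -9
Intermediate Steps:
q(Z) = -6 + 2*Z (q(Z) = -6 + (Z + Z) = -6 + 2*Z)
P = 3
J(W) = W² - 5*W (J(W) = (W² + (-6 + 2*0)*W) + W = (W² + (-6 + 0)*W) + W = (W² - 6*W) + W = W² - 5*W)
z(H) = 9 (z(H) = 3² = 9)
-z(J(4*(0 + 6))) = -1*9 = -9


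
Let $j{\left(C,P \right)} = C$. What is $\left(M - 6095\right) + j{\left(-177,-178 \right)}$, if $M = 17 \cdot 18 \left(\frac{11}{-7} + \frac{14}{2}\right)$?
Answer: $- \frac{32276}{7} \approx -4610.9$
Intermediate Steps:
$M = \frac{11628}{7}$ ($M = 306 \left(11 \left(- \frac{1}{7}\right) + 14 \cdot \frac{1}{2}\right) = 306 \left(- \frac{11}{7} + 7\right) = 306 \cdot \frac{38}{7} = \frac{11628}{7} \approx 1661.1$)
$\left(M - 6095\right) + j{\left(-177,-178 \right)} = \left(\frac{11628}{7} - 6095\right) - 177 = - \frac{31037}{7} - 177 = - \frac{32276}{7}$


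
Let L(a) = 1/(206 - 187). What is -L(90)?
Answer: -1/19 ≈ -0.052632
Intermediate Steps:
L(a) = 1/19
-L(90) = -1*1/19 = -1/19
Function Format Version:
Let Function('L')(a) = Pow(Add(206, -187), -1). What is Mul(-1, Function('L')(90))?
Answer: Rational(-1, 19) ≈ -0.052632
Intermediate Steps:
Function('L')(a) = Rational(1, 19) (Function('L')(a) = Pow(19, -1) = Rational(1, 19))
Mul(-1, Function('L')(90)) = Mul(-1, Rational(1, 19)) = Rational(-1, 19)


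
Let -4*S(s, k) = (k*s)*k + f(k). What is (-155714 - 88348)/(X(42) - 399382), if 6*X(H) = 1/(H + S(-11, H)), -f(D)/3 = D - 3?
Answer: 7208005077/11795148296 ≈ 0.61110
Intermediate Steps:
f(D) = 9 - 3*D (f(D) = -3*(D - 3) = -3*(-3 + D) = 9 - 3*D)
S(s, k) = -9/4 + 3*k/4 - s*k²/4 (S(s, k) = -((k*s)*k + (9 - 3*k))/4 = -(s*k² + (9 - 3*k))/4 = -(9 - 3*k + s*k²)/4 = -9/4 + 3*k/4 - s*k²/4)
X(H) = 1/(6*(-9/4 + 7*H/4 + 11*H²/4)) (X(H) = 1/(6*(H + (-9/4 + 3*H/4 - ¼*(-11)*H²))) = 1/(6*(H + (-9/4 + 3*H/4 + 11*H²/4))) = 1/(6*(-9/4 + 7*H/4 + 11*H²/4)))
(-155714 - 88348)/(X(42) - 399382) = (-155714 - 88348)/(2/(3*(-9 + 7*42 + 11*42²)) - 399382) = -244062/(2/(3*(-9 + 294 + 11*1764)) - 399382) = -244062/(2/(3*(-9 + 294 + 19404)) - 399382) = -244062/((⅔)/19689 - 399382) = -244062/((⅔)*(1/19689) - 399382) = -244062/(2/59067 - 399382) = -244062/(-23590296592/59067) = -244062*(-59067/23590296592) = 7208005077/11795148296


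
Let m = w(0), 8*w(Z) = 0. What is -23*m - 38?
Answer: -38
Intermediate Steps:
w(Z) = 0 (w(Z) = (⅛)*0 = 0)
m = 0
-23*m - 38 = -23*0 - 38 = 0 - 38 = -38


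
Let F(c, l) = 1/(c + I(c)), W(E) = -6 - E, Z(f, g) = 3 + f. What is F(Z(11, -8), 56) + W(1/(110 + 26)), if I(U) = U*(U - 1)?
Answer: -39999/6664 ≈ -6.0023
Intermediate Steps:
I(U) = U*(-1 + U)
F(c, l) = 1/(c + c*(-1 + c))
F(Z(11, -8), 56) + W(1/(110 + 26)) = (3 + 11)⁻² + (-6 - 1/(110 + 26)) = 14⁻² + (-6 - 1/136) = 1/196 + (-6 - 1*1/136) = 1/196 + (-6 - 1/136) = 1/196 - 817/136 = -39999/6664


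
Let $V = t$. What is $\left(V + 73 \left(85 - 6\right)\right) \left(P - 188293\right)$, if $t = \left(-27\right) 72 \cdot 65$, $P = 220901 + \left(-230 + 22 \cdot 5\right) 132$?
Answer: $-2022103424$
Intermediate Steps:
$P = 205061$ ($P = 220901 + \left(-230 + 110\right) 132 = 220901 - 15840 = 205061$)
$t = -126360$ ($t = \left(-1944\right) 65 = -126360$)
$V = -126360$
$\left(V + 73 \left(85 - 6\right)\right) \left(P - 188293\right) = \left(-126360 + 73 \left(85 - 6\right)\right) \left(205061 - 188293\right) = \left(-126360 + 73 \cdot 79\right) 16768 = \left(-126360 + 5767\right) 16768 = \left(-120593\right) 16768 = -2022103424$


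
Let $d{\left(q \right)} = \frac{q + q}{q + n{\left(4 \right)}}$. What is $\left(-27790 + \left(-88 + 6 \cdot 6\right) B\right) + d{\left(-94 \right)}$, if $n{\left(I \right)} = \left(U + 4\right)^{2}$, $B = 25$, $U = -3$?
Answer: $- \frac{2705182}{93} \approx -29088.0$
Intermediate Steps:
$n{\left(I \right)} = 1$ ($n{\left(I \right)} = \left(-3 + 4\right)^{2} = 1^{2} = 1$)
$d{\left(q \right)} = \frac{2 q}{1 + q}$ ($d{\left(q \right)} = \frac{q + q}{q + 1} = \frac{2 q}{1 + q}$)
$\left(-27790 + \left(-88 + 6 \cdot 6\right) B\right) + d{\left(-94 \right)} = \left(-27790 + \left(-88 + 6 \cdot 6\right) 25\right) + 2 \left(-94\right) \frac{1}{1 - 94} = \left(-27790 + \left(-88 + 36\right) 25\right) + 2 \left(-94\right) \frac{1}{-93} = \left(-27790 - 1300\right) + 2 \left(-94\right) \left(- \frac{1}{93}\right) = \left(-27790 - 1300\right) + \frac{188}{93} = -29090 + \frac{188}{93} = - \frac{2705182}{93}$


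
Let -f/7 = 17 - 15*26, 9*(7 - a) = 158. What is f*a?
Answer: -248045/9 ≈ -27561.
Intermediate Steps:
a = -95/9 (a = 7 - 1/9*158 = 7 - 158/9 = -95/9 ≈ -10.556)
f = 2611 (f = -7*(17 - 15*26) = -7*(17 - 390) = -7*(-373) = 2611)
f*a = 2611*(-95/9) = -248045/9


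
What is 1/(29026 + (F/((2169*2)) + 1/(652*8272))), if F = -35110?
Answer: 11698163136/339456203033785 ≈ 3.4461e-5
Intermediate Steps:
1/(29026 + (F/((2169*2)) + 1/(652*8272))) = 1/(29026 + (-35110/(2169*2) + 1/(652*8272))) = 1/(29026 + (-35110/4338 + (1/652)*(1/8272))) = 1/(29026 + (-35110*1/4338 + 1/5393344)) = 1/(29026 + (-17555/2169 + 1/5393344)) = 1/(29026 - 94680151751/11698163136) = 1/(339456203033785/11698163136) = 11698163136/339456203033785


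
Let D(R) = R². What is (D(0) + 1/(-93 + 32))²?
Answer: 1/3721 ≈ 0.00026874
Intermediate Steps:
(D(0) + 1/(-93 + 32))² = (0² + 1/(-93 + 32))² = (0 + 1/(-61))² = (0 - 1/61)² = (-1/61)² = 1/3721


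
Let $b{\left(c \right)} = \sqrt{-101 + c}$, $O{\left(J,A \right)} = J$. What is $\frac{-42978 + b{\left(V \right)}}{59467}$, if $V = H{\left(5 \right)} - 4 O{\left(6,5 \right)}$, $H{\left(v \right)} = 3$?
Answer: $- \frac{42978}{59467} + \frac{i \sqrt{122}}{59467} \approx -0.72272 + 0.00018574 i$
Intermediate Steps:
$V = -21$ ($V = 3 - 24 = -21$)
$\frac{-42978 + b{\left(V \right)}}{59467} = \frac{-42978 + \sqrt{-101 - 21}}{59467} = \left(-42978 + \sqrt{-122}\right) \frac{1}{59467} = \left(-42978 + i \sqrt{122}\right) \frac{1}{59467} = - \frac{42978}{59467} + \frac{i \sqrt{122}}{59467}$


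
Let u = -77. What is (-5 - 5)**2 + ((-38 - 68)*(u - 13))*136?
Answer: 1297540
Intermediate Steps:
(-5 - 5)**2 + ((-38 - 68)*(u - 13))*136 = (-5 - 5)**2 + ((-38 - 68)*(-77 - 13))*136 = (-10)**2 - 106*(-90)*136 = 100 + 9540*136 = 100 + 1297440 = 1297540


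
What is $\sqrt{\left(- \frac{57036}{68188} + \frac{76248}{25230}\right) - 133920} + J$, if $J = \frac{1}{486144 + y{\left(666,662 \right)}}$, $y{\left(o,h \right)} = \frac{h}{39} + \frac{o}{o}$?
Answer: $\frac{39}{18960317} + \frac{i \sqrt{818220355150794465}}{2471815} \approx 2.0569 \cdot 10^{-6} + 365.95 i$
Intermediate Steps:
$y{\left(o,h \right)} = 1 + \frac{h}{39}$ ($y{\left(o,h \right)} = h \frac{1}{39} + 1 = \frac{h}{39} + 1 = 1 + \frac{h}{39}$)
$J = \frac{39}{18960317}$ ($J = \frac{1}{486144 + \left(1 + \frac{1}{39} \cdot 662\right)} = \frac{1}{486144 + \left(1 + \frac{662}{39}\right)} = \frac{1}{486144 + \frac{701}{39}} = \frac{1}{\frac{18960317}{39}} = \frac{39}{18960317} \approx 2.0569 \cdot 10^{-6}$)
$\sqrt{\left(- \frac{57036}{68188} + \frac{76248}{25230}\right) - 133920} + J = \sqrt{\left(- \frac{57036}{68188} + \frac{76248}{25230}\right) - 133920} + \frac{39}{18960317} = \sqrt{\left(\left(-57036\right) \frac{1}{68188} + 76248 \cdot \frac{1}{25230}\right) - 133920} + \frac{39}{18960317} = \sqrt{\left(- \frac{14259}{17047} + \frac{12708}{4205}\right) - 133920} + \frac{39}{18960317} = \sqrt{\frac{156674181}{71682635} - 133920} + \frac{39}{18960317} = \sqrt{- \frac{9599581805019}{71682635}} + \frac{39}{18960317} = \frac{i \sqrt{818220355150794465}}{2471815} + \frac{39}{18960317} = \frac{39}{18960317} + \frac{i \sqrt{818220355150794465}}{2471815}$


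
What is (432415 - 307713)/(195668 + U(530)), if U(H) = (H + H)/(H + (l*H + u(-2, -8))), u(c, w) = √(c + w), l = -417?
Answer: 14826601931651524827/23264193641486507983 + 3304603*I*√10/46528387282973015966 ≈ 0.63731 + 2.246e-13*I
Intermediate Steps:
U(H) = 2*H/(-416*H + I*√10) (U(H) = (H + H)/(H + (-417*H + √(-2 - 8))) = (2*H)/(H + (-417*H + √(-10))) = (2*H)/(H + (-417*H + I*√10)) = (2*H)/(-416*H + I*√10) = 2*H/(-416*H + I*√10))
(432415 - 307713)/(195668 + U(530)) = (432415 - 307713)/(195668 + 2*530/(-416*530 + I*√10)) = 124702/(195668 + 2*530/(-220480 + I*√10)) = 124702/(195668 + 1060/(-220480 + I*√10))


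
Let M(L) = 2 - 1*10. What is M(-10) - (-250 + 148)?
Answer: 94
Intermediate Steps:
M(L) = -8 (M(L) = 2 - 10 = -8)
M(-10) - (-250 + 148) = -8 - (-250 + 148) = -8 - 1*(-102) = -8 + 102 = 94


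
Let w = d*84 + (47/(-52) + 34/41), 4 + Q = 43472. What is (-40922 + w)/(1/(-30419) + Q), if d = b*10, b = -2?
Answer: -2762885464037/2819043590012 ≈ -0.98008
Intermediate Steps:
Q = 43468 (Q = -4 + 43472 = 43468)
d = -20 (d = -2*10 = -20)
w = -3581919/2132 (w = -20*84 + (47/(-52) + 34/41) = -1680 + (47*(-1/52) + 34*(1/41)) = -1680 + (-47/52 + 34/41) = -1680 - 159/2132 = -3581919/2132 ≈ -1680.1)
(-40922 + w)/(1/(-30419) + Q) = (-40922 - 3581919/2132)/(1/(-30419) + 43468) = -90827623/(2132*(-1/30419 + 43468)) = -90827623/(2132*1322253091/30419) = -90827623/2132*30419/1322253091 = -2762885464037/2819043590012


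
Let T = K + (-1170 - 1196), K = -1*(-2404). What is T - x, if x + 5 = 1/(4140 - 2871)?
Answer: 54566/1269 ≈ 42.999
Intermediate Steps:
K = 2404
T = 38 (T = 2404 + (-1170 - 1196) = 2404 - 2366 = 38)
x = -6344/1269 (x = -5 + 1/(4140 - 2871) = -5 + 1/1269 = -6344/1269 ≈ -4.9992)
T - x = 38 - 1*(-6344/1269) = 38 + 6344/1269 = 54566/1269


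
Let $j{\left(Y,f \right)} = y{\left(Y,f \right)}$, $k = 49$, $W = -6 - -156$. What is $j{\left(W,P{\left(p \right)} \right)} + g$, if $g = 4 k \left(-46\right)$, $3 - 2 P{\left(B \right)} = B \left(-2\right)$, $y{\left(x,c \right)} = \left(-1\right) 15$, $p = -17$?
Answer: $-9031$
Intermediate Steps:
$W = 150$ ($W = -6 + 156 = 150$)
$y{\left(x,c \right)} = -15$
$P{\left(B \right)} = \frac{3}{2} + B$ ($P{\left(B \right)} = \frac{3}{2} - \frac{B \left(-2\right)}{2} = \frac{3}{2} - \frac{\left(-2\right) B}{2} = \frac{3}{2} + B$)
$j{\left(Y,f \right)} = -15$
$g = -9016$ ($g = 4 \cdot 49 \left(-46\right) = 196 \left(-46\right) = -9016$)
$j{\left(W,P{\left(p \right)} \right)} + g = -15 - 9016 = -9031$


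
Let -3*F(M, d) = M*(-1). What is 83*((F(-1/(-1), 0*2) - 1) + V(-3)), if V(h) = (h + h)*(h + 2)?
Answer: 1328/3 ≈ 442.67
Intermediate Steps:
V(h) = 2*h*(2 + h) (V(h) = (2*h)*(2 + h) = 2*h*(2 + h))
F(M, d) = M/3 (F(M, d) = -M*(-1)/3 = -(-1)*M/3 = M/3)
83*((F(-1/(-1), 0*2) - 1) + V(-3)) = 83*(((-1/(-1))/3 - 1) + 2*(-3)*(2 - 3)) = 83*(((-1*(-1))/3 - 1) + 2*(-3)*(-1)) = 83*(((1/3)*1 - 1) + 6) = 83*((1/3 - 1) + 6) = 83*(-2/3 + 6) = 83*(16/3) = 1328/3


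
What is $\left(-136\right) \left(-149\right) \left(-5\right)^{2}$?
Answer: $506600$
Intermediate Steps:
$\left(-136\right) \left(-149\right) \left(-5\right)^{2} = 20264 \cdot 25 = 506600$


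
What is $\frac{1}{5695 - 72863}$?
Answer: $- \frac{1}{67168} \approx -1.4888 \cdot 10^{-5}$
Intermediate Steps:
$\frac{1}{5695 - 72863} = \frac{1}{-67168} = - \frac{1}{67168}$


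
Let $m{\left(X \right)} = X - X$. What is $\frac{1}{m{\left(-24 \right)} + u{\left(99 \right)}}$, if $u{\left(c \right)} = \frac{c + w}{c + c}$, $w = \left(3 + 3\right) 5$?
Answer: $\frac{66}{43} \approx 1.5349$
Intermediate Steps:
$w = 30$ ($w = 6 \cdot 5 = 30$)
$u{\left(c \right)} = \frac{30 + c}{2 c}$ ($u{\left(c \right)} = \frac{c + 30}{c + c} = \frac{30 + c}{2 c}$)
$m{\left(X \right)} = 0$
$\frac{1}{m{\left(-24 \right)} + u{\left(99 \right)}} = \frac{1}{0 + \frac{30 + 99}{2 \cdot 99}} = \frac{1}{0 + \frac{1}{2} \cdot \frac{1}{99} \cdot 129} = \frac{1}{0 + \frac{43}{66}} = \frac{1}{\frac{43}{66}} = \frac{66}{43}$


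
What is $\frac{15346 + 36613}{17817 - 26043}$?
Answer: $- \frac{51959}{8226} \approx -6.3164$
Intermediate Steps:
$\frac{15346 + 36613}{17817 - 26043} = \frac{51959}{-8226} = 51959 \left(- \frac{1}{8226}\right) = - \frac{51959}{8226}$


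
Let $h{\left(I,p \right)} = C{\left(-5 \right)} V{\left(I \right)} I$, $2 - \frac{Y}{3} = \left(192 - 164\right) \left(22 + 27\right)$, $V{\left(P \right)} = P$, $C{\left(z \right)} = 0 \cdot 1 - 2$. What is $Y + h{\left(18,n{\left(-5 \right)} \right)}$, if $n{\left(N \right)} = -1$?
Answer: $-4758$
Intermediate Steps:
$C{\left(z \right)} = -2$ ($C{\left(z \right)} = 0 - 2 = -2$)
$Y = -4110$ ($Y = 6 - 3 \left(192 - 164\right) \left(22 + 27\right) = 6 - 3 \cdot 28 \cdot 49 = 6 - 4116 = -4110$)
$h{\left(I,p \right)} = - 2 I^{2}$ ($h{\left(I,p \right)} = - 2 I I = - 2 I^{2}$)
$Y + h{\left(18,n{\left(-5 \right)} \right)} = -4110 - 2 \cdot 18^{2} = -4110 - 648 = -4758$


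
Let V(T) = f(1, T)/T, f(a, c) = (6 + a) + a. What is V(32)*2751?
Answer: 2751/4 ≈ 687.75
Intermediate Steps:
f(a, c) = 6 + 2*a
V(T) = 8/T (V(T) = (6 + 2*1)/T = (6 + 2)/T = 8/T)
V(32)*2751 = (8/32)*2751 = (8*(1/32))*2751 = (¼)*2751 = 2751/4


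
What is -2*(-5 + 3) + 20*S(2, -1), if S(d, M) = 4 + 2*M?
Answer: 44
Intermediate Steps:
-2*(-5 + 3) + 20*S(2, -1) = -2*(-5 + 3) + 20*(4 + 2*(-1)) = -2*(-2) + 20*(4 - 2) = 4 + 20*2 = 4 + 40 = 44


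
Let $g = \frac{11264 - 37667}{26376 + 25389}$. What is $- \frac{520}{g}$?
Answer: $\frac{690200}{677} \approx 1019.5$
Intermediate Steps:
$g = - \frac{8801}{17255}$ ($g = - \frac{26403}{51765} = \left(-26403\right) \frac{1}{51765} = - \frac{8801}{17255} \approx -0.51005$)
$- \frac{520}{g} = - \frac{520}{- \frac{8801}{17255}} = \left(-520\right) \left(- \frac{17255}{8801}\right) = \frac{690200}{677}$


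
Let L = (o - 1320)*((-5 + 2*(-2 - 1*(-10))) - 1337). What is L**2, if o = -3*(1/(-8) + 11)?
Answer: 51470910508329/16 ≈ 3.2169e+12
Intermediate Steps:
o = -261/8 (o = -3*(-1/8 + 11) = -3*87/8 = -261/8 ≈ -32.625)
L = 7174323/4 (L = (-261/8 - 1320)*((-5 + 2*(-2 - 1*(-10))) - 1337) = -10821*((-5 + 2*(-2 + 10)) - 1337)/8 = -10821*((-5 + 2*8) - 1337)/8 = -10821*((-5 + 16) - 1337)/8 = -10821*(11 - 1337)/8 = -10821/8*(-1326) = 7174323/4 ≈ 1.7936e+6)
L**2 = (7174323/4)**2 = 51470910508329/16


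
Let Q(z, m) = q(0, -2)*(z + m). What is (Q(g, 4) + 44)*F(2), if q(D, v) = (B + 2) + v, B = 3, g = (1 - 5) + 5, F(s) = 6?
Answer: 354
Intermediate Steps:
g = 1 (g = -4 + 5 = 1)
q(D, v) = 5 + v (q(D, v) = (3 + 2) + v = 5 + v)
Q(z, m) = 3*m + 3*z (Q(z, m) = (5 - 2)*(z + m) = 3*(m + z) = 3*m + 3*z)
(Q(g, 4) + 44)*F(2) = ((3*4 + 3*1) + 44)*6 = ((12 + 3) + 44)*6 = (15 + 44)*6 = 59*6 = 354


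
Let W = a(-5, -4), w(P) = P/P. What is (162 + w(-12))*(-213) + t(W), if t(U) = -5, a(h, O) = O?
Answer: -34724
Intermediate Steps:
w(P) = 1
W = -4
(162 + w(-12))*(-213) + t(W) = (162 + 1)*(-213) - 5 = 163*(-213) - 5 = -34719 - 5 = -34724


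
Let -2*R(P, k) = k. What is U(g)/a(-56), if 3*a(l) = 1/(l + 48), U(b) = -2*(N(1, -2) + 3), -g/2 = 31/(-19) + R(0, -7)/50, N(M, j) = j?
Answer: 48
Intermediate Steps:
R(P, k) = -k/2
g = 2967/950 (g = -2*(31/(-19) - 1/2*(-7)/50) = -2*(31*(-1/19) + (7/2)*(1/50)) = -2*(-31/19 + 7/100) = -2*(-2967/1900) = 2967/950 ≈ 3.1232)
U(b) = -2 (U(b) = -2*(-2 + 3) = -2*1 = -2)
a(l) = 1/(3*(48 + l)) (a(l) = 1/(3*(l + 48)) = 1/(3*(48 + l)))
U(g)/a(-56) = -2/(1/(3*(48 - 56))) = -2/((1/3)/(-8)) = -2/((1/3)*(-1/8)) = -2/(-1/24) = -2*(-24) = 48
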